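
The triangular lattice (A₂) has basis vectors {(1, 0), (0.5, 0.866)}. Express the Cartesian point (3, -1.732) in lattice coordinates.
4b₁ - 2b₂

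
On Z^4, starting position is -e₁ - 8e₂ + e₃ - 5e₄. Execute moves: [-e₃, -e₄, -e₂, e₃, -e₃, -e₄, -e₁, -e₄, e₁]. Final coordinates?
(-1, -9, 0, -8)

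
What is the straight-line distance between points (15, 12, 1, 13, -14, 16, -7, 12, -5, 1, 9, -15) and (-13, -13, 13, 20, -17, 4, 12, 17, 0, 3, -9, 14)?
57.7495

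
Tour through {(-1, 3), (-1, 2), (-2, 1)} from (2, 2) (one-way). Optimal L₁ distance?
7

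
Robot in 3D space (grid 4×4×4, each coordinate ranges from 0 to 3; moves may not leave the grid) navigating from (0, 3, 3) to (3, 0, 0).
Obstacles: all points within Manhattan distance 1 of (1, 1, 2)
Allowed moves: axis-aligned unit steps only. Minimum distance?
9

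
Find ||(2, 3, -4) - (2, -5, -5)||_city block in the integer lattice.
9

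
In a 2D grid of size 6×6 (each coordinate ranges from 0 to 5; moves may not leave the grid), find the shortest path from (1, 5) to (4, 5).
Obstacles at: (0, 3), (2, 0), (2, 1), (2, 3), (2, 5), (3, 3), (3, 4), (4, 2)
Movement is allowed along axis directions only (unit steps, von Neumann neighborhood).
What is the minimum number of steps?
13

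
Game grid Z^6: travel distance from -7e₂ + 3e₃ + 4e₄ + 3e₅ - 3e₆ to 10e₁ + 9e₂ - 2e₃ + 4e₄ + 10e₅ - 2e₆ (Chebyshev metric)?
16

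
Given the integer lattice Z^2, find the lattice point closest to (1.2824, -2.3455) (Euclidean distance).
(1, -2)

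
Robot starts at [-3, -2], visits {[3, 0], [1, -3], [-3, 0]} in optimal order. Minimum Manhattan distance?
13
(one optimal route: (-3, -2) → (-3, 0) → (3, 0) → (1, -3))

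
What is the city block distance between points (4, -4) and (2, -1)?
5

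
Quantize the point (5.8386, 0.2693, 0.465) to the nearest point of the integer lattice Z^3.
(6, 0, 0)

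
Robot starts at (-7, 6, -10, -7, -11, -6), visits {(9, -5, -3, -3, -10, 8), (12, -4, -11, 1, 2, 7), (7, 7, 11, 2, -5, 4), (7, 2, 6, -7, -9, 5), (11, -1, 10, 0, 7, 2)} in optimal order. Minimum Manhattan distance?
165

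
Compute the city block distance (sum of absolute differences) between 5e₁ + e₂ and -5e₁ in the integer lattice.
11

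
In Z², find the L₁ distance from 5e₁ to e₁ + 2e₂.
6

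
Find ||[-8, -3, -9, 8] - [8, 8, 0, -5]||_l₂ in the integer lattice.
25.04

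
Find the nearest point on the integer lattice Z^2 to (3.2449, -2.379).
(3, -2)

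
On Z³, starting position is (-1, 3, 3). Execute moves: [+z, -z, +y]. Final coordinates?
(-1, 4, 3)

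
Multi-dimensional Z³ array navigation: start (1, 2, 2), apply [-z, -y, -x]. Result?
(0, 1, 1)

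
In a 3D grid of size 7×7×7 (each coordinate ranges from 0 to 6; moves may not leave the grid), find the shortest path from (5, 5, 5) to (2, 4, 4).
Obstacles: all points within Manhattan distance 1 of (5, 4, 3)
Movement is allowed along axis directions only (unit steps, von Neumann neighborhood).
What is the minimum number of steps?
5
(one shortest path: (5, 5, 5) → (4, 5, 5) → (3, 5, 5) → (2, 5, 5) → (2, 4, 5) → (2, 4, 4))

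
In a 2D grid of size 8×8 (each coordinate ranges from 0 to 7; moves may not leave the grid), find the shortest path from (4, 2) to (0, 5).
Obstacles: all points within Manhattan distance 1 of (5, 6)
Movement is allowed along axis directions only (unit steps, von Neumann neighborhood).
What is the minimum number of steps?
7
(one shortest path: (4, 2) → (3, 2) → (2, 2) → (1, 2) → (0, 2) → (0, 3) → (0, 4) → (0, 5))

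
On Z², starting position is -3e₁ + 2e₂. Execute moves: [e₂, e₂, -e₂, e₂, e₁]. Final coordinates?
(-2, 4)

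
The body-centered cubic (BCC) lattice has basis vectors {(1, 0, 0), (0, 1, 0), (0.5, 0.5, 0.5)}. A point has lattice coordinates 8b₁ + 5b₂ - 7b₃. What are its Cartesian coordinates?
(4.5, 1.5, -3.5)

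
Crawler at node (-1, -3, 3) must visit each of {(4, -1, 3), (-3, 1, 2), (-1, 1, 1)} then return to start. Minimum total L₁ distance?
26
(one optimal route: (-1, -3, 3) → (4, -1, 3) → (-3, 1, 2) → (-1, 1, 1) → (-1, -3, 3))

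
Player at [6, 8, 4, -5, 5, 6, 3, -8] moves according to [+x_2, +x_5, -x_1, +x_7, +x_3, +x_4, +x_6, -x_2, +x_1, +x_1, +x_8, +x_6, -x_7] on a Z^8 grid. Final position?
(7, 8, 5, -4, 6, 8, 3, -7)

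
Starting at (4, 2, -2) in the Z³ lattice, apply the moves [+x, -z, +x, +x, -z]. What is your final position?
(7, 2, -4)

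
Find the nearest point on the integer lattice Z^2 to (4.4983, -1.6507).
(4, -2)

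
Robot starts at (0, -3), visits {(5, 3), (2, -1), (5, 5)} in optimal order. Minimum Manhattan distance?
13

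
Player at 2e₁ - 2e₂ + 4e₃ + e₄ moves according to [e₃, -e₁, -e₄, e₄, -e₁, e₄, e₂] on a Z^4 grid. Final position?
(0, -1, 5, 2)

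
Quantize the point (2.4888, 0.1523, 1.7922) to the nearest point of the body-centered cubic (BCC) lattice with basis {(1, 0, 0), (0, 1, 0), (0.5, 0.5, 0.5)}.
(2.5, 0.5, 1.5)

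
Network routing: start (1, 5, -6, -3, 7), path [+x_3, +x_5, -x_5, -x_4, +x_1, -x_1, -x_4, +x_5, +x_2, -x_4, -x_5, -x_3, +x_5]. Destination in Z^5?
(1, 6, -6, -6, 8)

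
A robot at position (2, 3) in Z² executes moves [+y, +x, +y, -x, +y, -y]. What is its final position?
(2, 5)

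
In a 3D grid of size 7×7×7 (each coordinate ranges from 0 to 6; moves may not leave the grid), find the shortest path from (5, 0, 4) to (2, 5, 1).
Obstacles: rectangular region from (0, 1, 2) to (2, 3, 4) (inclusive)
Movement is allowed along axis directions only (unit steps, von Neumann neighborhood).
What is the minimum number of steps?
11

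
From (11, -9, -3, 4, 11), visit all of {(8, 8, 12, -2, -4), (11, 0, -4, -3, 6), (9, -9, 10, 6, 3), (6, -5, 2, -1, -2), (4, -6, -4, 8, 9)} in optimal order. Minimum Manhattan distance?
132
(one optimal route: (11, -9, -3, 4, 11) → (4, -6, -4, 8, 9) → (11, 0, -4, -3, 6) → (6, -5, 2, -1, -2) → (9, -9, 10, 6, 3) → (8, 8, 12, -2, -4))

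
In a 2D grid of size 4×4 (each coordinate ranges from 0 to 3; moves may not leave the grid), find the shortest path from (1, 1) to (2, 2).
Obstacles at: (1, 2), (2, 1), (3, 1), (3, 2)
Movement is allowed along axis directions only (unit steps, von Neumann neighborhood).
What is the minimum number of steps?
6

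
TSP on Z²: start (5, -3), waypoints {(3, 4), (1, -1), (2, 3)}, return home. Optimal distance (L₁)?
22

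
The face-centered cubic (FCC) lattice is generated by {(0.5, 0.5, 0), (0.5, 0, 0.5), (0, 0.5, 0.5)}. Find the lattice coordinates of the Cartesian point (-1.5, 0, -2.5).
b₁ - 4b₂ - b₃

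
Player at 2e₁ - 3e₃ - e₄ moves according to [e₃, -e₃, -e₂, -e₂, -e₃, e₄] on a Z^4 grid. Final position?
(2, -2, -4, 0)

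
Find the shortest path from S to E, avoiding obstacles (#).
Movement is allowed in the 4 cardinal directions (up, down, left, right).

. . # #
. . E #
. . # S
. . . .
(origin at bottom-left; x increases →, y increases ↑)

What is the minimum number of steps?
6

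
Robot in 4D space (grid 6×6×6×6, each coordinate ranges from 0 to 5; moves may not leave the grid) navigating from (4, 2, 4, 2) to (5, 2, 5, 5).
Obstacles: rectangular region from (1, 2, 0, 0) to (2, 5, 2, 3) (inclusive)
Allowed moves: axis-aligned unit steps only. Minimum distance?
5
(one shortest path: (4, 2, 4, 2) → (5, 2, 4, 2) → (5, 2, 5, 2) → (5, 2, 5, 3) → (5, 2, 5, 4) → (5, 2, 5, 5))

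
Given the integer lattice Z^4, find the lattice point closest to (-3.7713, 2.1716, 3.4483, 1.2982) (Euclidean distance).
(-4, 2, 3, 1)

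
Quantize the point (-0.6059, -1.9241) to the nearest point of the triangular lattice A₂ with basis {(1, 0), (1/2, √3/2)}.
(-1, -1.732)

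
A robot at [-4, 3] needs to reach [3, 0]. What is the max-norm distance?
7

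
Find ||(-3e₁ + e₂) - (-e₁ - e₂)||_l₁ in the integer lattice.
4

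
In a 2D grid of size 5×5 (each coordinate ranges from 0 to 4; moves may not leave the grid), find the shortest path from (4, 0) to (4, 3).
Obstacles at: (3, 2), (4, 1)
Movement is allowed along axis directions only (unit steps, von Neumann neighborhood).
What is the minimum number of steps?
7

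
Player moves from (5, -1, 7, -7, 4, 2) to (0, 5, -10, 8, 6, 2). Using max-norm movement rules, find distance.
17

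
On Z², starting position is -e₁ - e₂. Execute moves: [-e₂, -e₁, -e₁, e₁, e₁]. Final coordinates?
(-1, -2)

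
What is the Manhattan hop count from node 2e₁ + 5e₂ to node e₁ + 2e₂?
4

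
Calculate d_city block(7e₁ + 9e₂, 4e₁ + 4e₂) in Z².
8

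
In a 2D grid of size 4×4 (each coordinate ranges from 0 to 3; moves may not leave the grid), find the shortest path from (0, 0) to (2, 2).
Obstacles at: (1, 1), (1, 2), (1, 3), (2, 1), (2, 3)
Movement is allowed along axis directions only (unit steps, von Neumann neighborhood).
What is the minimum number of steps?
6
(one shortest path: (0, 0) → (1, 0) → (2, 0) → (3, 0) → (3, 1) → (3, 2) → (2, 2))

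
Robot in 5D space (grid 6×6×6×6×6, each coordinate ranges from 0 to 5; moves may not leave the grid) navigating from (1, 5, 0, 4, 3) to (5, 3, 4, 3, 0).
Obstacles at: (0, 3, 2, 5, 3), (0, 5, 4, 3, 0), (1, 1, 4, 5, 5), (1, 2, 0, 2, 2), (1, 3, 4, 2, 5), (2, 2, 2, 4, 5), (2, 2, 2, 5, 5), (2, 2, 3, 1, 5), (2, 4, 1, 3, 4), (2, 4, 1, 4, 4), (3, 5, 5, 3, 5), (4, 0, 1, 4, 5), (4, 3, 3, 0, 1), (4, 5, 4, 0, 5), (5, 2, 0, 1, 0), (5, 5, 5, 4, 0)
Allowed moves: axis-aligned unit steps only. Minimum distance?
14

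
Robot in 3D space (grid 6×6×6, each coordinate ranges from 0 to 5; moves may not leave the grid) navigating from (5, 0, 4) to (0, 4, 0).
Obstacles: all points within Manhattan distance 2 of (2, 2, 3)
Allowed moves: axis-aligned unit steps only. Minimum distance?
13
(one shortest path: (5, 0, 4) → (4, 0, 4) → (3, 0, 4) → (2, 0, 4) → (1, 0, 4) → (0, 0, 4) → (0, 1, 4) → (0, 2, 4) → (0, 3, 4) → (0, 4, 4) → (0, 4, 3) → (0, 4, 2) → (0, 4, 1) → (0, 4, 0))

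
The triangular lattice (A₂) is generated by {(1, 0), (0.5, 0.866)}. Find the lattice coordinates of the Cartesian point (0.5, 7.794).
-4b₁ + 9b₂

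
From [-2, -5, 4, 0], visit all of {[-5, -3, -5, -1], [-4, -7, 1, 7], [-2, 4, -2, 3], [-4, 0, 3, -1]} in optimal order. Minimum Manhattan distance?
58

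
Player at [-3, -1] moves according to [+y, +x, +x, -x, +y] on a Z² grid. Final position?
(-2, 1)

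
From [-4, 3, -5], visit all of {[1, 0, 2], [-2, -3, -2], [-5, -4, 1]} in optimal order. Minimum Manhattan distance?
29
(one optimal route: (-4, 3, -5) → (-2, -3, -2) → (-5, -4, 1) → (1, 0, 2))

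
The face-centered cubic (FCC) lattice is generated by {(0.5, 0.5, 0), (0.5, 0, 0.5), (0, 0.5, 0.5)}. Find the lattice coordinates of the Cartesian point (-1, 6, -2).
7b₁ - 9b₂ + 5b₃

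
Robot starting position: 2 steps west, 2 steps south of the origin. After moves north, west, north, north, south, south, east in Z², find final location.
(-2, -1)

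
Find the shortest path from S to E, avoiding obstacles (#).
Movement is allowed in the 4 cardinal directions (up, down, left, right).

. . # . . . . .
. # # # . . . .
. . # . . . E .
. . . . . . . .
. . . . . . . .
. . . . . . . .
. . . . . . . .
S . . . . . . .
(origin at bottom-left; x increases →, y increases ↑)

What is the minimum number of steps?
11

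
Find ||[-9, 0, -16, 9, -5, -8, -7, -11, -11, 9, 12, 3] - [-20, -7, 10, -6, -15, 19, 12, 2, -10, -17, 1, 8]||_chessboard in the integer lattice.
27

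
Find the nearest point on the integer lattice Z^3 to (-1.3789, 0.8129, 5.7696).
(-1, 1, 6)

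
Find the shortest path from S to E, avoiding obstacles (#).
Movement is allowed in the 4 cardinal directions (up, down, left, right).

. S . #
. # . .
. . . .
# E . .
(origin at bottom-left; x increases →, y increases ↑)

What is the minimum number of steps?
5
(one shortest path: (1, 3) → (0, 3) → (0, 2) → (0, 1) → (1, 1) → (1, 0))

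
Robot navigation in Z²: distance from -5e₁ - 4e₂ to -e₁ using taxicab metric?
8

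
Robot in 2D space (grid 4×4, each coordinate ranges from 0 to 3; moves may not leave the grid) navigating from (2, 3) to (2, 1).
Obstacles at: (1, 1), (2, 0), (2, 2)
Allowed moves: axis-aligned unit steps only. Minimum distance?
4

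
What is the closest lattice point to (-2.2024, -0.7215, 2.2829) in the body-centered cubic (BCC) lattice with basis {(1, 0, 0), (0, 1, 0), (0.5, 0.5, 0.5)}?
(-2.5, -0.5, 2.5)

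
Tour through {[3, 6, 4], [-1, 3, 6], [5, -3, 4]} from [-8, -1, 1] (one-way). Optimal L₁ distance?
36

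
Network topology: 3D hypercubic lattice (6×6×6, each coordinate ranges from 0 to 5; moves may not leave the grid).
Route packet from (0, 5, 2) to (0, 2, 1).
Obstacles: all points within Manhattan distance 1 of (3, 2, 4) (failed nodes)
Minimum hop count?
4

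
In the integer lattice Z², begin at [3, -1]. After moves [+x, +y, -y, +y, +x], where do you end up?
(5, 0)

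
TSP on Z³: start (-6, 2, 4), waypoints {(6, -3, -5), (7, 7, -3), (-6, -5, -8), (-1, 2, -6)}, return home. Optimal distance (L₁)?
80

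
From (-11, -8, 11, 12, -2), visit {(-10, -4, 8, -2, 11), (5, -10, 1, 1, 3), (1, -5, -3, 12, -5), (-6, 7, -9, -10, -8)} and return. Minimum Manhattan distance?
216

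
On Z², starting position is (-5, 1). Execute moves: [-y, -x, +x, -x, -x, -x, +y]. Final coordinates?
(-8, 1)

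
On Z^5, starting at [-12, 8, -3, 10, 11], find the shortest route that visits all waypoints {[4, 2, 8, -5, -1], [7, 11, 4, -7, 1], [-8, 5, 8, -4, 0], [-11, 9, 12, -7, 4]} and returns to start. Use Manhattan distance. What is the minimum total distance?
152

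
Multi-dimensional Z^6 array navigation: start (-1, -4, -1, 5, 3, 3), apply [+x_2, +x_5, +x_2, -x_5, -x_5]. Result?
(-1, -2, -1, 5, 2, 3)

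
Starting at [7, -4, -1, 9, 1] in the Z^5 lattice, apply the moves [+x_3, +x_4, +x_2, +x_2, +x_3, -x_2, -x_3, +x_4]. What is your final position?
(7, -3, 0, 11, 1)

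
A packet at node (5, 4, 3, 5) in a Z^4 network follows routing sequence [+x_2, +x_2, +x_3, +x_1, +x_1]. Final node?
(7, 6, 4, 5)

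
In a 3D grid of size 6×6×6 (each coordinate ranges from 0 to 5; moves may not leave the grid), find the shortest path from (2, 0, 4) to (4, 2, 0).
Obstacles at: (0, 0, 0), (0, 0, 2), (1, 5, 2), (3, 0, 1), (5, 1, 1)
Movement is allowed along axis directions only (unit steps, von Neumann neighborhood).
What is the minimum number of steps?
8
(one shortest path: (2, 0, 4) → (3, 0, 4) → (4, 0, 4) → (4, 1, 4) → (4, 2, 4) → (4, 2, 3) → (4, 2, 2) → (4, 2, 1) → (4, 2, 0))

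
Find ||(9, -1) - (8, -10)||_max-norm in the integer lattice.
9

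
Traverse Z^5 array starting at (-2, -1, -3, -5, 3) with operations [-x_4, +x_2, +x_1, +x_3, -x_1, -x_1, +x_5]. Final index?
(-3, 0, -2, -6, 4)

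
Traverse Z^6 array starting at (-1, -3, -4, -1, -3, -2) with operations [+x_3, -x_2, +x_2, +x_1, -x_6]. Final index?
(0, -3, -3, -1, -3, -3)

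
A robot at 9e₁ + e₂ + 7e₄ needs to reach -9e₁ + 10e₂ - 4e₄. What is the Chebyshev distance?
18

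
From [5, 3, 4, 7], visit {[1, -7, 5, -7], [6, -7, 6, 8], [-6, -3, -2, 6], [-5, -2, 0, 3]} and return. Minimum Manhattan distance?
92
(one optimal route: (5, 3, 4, 7) → (6, -7, 6, 8) → (1, -7, 5, -7) → (-5, -2, 0, 3) → (-6, -3, -2, 6) → (5, 3, 4, 7))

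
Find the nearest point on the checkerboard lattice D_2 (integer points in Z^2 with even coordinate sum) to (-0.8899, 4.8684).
(-1, 5)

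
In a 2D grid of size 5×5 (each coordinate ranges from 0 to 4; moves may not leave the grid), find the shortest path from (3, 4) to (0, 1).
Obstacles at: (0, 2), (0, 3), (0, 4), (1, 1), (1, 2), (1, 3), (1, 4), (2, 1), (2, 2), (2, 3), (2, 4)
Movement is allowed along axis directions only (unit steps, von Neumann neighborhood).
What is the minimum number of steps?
8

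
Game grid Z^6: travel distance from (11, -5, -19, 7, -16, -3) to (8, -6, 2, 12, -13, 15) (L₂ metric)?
28.4429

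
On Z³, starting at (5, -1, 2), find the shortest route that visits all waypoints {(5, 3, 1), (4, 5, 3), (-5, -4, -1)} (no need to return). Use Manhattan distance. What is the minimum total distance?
32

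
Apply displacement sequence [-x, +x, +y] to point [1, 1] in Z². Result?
(1, 2)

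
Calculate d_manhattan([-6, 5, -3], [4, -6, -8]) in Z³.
26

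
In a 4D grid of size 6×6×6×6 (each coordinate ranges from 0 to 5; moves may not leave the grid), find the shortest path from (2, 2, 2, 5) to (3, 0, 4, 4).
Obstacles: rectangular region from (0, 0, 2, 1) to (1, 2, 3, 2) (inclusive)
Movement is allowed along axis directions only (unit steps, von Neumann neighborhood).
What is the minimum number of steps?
6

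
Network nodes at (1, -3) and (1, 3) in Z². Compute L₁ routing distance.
6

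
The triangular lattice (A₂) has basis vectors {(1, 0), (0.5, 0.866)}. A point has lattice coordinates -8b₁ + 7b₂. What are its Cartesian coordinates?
(-4.5, 6.062)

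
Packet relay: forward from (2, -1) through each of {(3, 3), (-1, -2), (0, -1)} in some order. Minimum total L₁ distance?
13
(one optimal route: (2, -1) → (-1, -2) → (0, -1) → (3, 3))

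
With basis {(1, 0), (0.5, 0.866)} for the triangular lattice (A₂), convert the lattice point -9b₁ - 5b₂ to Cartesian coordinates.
(-11.5, -4.33)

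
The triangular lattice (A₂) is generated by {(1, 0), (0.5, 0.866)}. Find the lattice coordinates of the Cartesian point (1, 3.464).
-b₁ + 4b₂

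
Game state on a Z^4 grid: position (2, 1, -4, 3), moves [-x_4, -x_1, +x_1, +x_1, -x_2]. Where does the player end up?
(3, 0, -4, 2)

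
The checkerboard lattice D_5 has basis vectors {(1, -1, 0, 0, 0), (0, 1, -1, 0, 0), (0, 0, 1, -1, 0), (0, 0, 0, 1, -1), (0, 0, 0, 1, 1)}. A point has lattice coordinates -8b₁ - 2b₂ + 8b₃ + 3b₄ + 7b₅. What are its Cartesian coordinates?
(-8, 6, 10, 2, 4)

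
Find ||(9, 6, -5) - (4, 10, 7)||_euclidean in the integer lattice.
13.6015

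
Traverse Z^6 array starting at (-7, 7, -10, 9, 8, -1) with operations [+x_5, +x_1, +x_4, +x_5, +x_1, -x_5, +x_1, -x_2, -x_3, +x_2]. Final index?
(-4, 7, -11, 10, 9, -1)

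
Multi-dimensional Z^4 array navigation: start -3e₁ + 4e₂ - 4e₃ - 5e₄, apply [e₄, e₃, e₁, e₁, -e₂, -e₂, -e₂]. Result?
(-1, 1, -3, -4)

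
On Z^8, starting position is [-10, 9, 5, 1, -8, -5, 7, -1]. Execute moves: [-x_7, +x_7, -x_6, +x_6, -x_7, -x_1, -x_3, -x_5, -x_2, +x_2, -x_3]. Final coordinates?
(-11, 9, 3, 1, -9, -5, 6, -1)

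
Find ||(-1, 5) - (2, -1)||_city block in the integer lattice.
9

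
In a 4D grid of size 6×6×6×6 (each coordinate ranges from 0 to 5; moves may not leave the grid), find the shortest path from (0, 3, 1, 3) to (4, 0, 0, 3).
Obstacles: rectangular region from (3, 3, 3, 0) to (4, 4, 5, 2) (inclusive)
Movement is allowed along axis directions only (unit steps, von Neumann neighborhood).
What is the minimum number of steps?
8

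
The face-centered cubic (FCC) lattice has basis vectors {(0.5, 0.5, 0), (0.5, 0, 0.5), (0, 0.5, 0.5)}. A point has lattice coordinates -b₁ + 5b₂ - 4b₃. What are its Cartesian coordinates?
(2, -2.5, 0.5)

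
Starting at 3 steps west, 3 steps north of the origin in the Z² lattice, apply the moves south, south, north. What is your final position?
(-3, 2)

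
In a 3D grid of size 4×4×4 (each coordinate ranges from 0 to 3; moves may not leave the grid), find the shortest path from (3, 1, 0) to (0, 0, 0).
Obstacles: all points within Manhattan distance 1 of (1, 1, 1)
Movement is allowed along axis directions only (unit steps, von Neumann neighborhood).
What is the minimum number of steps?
4
(one shortest path: (3, 1, 0) → (2, 1, 0) → (2, 0, 0) → (1, 0, 0) → (0, 0, 0))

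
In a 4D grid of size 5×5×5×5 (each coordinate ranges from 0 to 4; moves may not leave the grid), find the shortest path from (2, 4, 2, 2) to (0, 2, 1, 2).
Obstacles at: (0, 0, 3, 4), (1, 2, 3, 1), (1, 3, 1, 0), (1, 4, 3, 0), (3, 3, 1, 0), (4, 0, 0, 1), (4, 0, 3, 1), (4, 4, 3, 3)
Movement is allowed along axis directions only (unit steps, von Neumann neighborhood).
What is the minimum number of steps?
5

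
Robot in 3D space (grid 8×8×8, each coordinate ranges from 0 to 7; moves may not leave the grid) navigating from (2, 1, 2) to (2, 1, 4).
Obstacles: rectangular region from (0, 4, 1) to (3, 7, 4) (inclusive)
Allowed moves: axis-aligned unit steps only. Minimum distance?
2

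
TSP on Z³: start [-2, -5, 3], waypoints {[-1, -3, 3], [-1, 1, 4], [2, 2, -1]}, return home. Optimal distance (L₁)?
32
(one optimal route: (-2, -5, 3) → (-1, -3, 3) → (-1, 1, 4) → (2, 2, -1) → (-2, -5, 3))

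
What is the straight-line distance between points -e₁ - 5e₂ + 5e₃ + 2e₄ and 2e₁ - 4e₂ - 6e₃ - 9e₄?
15.8745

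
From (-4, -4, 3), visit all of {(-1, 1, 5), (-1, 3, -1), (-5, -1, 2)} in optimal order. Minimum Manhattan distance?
22
(one optimal route: (-4, -4, 3) → (-5, -1, 2) → (-1, 1, 5) → (-1, 3, -1))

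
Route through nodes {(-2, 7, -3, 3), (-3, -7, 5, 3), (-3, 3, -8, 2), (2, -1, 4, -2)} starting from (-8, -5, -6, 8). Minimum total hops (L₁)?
72
(one optimal route: (-8, -5, -6, 8) → (-3, 3, -8, 2) → (-2, 7, -3, 3) → (-3, -7, 5, 3) → (2, -1, 4, -2))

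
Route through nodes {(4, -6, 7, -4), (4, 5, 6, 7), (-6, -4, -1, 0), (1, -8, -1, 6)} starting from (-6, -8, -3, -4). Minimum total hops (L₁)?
73
(one optimal route: (-6, -8, -3, -4) → (-6, -4, -1, 0) → (1, -8, -1, 6) → (4, -6, 7, -4) → (4, 5, 6, 7))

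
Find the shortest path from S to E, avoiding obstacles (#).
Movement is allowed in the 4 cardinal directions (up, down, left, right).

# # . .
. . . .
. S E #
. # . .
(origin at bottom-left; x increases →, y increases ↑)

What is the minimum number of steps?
1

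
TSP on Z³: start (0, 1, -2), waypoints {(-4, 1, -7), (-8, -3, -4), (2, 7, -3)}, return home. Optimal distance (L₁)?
50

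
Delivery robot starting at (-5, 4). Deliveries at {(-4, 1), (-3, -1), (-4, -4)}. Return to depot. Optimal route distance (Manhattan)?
20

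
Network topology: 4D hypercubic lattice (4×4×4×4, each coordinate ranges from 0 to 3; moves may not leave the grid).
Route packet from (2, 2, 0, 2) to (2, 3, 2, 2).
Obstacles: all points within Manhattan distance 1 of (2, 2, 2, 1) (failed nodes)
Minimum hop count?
3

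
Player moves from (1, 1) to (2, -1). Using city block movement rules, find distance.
3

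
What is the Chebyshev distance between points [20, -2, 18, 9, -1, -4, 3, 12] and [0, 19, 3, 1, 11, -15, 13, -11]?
23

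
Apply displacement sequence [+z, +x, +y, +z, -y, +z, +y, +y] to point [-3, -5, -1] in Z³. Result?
(-2, -3, 2)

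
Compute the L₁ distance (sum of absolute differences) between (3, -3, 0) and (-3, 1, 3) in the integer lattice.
13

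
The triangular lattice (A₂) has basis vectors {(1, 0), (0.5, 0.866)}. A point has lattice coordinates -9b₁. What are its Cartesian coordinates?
(-9, 0)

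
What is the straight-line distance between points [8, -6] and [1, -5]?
7.07107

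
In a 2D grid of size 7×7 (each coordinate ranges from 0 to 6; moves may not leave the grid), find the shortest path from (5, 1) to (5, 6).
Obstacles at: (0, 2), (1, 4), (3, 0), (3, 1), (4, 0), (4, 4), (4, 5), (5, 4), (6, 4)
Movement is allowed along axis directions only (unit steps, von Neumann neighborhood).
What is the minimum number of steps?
9
(one shortest path: (5, 1) → (4, 1) → (4, 2) → (3, 2) → (3, 3) → (3, 4) → (3, 5) → (3, 6) → (4, 6) → (5, 6))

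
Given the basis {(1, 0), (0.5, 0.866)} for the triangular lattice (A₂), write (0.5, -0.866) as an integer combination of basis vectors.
b₁ - b₂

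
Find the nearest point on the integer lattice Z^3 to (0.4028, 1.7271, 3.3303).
(0, 2, 3)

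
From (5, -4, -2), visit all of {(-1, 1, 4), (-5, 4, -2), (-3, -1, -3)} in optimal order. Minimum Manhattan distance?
33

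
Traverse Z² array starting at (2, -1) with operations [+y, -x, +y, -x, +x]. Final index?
(1, 1)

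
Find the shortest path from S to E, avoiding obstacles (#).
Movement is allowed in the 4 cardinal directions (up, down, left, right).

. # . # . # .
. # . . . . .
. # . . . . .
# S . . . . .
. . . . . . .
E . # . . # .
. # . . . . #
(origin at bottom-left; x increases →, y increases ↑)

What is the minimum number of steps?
3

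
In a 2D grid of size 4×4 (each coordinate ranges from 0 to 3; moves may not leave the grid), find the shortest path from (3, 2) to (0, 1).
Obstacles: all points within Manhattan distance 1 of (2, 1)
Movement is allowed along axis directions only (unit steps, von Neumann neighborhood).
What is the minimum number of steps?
6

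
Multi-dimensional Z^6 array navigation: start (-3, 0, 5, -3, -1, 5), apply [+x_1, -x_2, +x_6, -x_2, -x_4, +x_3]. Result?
(-2, -2, 6, -4, -1, 6)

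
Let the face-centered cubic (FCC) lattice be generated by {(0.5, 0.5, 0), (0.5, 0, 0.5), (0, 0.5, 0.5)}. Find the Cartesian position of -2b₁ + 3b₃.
(-1, 0.5, 1.5)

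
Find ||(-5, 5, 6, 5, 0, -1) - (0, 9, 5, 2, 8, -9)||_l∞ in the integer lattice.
8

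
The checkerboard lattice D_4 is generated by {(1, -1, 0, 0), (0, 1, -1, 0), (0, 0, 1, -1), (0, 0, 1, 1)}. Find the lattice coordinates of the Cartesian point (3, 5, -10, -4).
3b₁ + 8b₂ + b₃ - 3b₄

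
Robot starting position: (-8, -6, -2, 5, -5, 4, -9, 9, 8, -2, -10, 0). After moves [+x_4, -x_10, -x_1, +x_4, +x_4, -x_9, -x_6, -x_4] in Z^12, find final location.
(-9, -6, -2, 7, -5, 3, -9, 9, 7, -3, -10, 0)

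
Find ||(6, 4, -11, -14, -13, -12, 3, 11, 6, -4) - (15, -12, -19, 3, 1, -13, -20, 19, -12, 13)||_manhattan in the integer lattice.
131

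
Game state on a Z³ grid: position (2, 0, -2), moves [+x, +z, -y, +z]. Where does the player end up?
(3, -1, 0)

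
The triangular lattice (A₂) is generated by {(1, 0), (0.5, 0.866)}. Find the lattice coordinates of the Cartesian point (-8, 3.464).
-10b₁ + 4b₂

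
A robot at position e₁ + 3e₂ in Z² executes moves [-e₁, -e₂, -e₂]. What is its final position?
(0, 1)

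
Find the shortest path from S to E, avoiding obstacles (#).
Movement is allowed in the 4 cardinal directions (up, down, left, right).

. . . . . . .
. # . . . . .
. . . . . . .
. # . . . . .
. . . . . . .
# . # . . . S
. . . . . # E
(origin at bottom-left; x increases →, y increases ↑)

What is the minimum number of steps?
1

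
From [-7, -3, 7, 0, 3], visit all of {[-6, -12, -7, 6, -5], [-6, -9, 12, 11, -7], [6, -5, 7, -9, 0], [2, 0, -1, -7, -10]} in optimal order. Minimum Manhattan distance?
129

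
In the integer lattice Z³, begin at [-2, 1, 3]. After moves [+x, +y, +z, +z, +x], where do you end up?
(0, 2, 5)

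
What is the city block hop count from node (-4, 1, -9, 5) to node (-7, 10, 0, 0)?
26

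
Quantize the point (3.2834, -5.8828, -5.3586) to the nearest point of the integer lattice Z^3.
(3, -6, -5)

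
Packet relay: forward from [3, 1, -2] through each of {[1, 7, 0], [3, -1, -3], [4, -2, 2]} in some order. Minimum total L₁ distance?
24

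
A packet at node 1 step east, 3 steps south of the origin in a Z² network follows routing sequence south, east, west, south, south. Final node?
(1, -6)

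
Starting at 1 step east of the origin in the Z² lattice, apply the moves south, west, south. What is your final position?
(0, -2)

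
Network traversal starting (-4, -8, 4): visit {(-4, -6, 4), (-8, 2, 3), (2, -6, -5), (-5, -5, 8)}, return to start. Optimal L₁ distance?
66
(one optimal route: (-4, -8, 4) → (-4, -6, 4) → (2, -6, -5) → (-8, 2, 3) → (-5, -5, 8) → (-4, -8, 4))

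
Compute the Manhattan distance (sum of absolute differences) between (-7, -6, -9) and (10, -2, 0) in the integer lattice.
30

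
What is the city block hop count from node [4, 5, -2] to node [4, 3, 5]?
9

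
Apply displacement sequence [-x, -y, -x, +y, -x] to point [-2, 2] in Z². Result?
(-5, 2)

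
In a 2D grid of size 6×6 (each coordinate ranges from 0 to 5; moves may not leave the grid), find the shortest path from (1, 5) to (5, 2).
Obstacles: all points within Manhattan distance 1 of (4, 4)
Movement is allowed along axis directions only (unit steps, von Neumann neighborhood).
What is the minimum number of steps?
7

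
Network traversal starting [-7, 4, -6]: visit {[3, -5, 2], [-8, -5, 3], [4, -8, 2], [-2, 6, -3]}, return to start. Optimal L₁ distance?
70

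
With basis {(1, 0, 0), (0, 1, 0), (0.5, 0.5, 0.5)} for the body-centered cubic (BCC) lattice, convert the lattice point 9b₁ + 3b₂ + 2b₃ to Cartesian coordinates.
(10, 4, 1)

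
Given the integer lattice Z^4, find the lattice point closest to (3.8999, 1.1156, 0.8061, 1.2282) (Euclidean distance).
(4, 1, 1, 1)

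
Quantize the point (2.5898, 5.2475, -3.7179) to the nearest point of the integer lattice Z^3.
(3, 5, -4)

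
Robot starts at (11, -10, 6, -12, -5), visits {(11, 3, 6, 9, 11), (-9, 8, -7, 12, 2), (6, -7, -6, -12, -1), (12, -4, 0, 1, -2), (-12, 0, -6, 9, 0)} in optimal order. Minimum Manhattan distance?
154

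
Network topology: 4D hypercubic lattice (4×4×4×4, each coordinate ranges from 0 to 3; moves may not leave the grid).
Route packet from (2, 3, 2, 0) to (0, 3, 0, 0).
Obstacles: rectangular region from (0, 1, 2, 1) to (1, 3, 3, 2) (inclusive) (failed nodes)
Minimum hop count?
4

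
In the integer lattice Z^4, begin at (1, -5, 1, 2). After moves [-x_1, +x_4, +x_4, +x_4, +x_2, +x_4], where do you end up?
(0, -4, 1, 6)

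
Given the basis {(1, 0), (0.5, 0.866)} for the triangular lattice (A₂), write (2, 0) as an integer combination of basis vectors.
2b₁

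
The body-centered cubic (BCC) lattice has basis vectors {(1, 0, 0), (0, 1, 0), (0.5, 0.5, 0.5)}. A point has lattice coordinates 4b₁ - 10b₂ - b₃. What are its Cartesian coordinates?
(3.5, -10.5, -0.5)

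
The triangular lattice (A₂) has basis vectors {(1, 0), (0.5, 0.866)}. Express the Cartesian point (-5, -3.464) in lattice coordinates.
-3b₁ - 4b₂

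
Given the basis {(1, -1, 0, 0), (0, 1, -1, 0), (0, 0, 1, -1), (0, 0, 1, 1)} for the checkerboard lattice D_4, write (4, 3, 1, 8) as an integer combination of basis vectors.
4b₁ + 7b₂ + 8b₄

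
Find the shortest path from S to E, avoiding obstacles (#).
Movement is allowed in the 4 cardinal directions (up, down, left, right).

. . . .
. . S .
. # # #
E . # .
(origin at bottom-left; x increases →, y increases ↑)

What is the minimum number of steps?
4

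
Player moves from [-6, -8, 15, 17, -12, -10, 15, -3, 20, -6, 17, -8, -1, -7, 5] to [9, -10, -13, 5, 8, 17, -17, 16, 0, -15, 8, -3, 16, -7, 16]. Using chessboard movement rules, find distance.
32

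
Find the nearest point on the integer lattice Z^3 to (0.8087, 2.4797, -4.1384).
(1, 2, -4)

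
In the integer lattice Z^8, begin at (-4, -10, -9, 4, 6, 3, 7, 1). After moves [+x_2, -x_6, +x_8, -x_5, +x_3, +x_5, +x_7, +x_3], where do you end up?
(-4, -9, -7, 4, 6, 2, 8, 2)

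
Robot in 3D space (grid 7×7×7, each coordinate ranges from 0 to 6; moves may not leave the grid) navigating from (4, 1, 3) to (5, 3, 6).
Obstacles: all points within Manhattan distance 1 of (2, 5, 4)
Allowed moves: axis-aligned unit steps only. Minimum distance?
6
(one shortest path: (4, 1, 3) → (5, 1, 3) → (5, 2, 3) → (5, 3, 3) → (5, 3, 4) → (5, 3, 5) → (5, 3, 6))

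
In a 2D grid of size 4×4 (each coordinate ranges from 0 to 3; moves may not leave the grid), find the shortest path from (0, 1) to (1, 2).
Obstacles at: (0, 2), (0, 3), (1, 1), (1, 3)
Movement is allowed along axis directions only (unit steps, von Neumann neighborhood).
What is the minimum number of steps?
6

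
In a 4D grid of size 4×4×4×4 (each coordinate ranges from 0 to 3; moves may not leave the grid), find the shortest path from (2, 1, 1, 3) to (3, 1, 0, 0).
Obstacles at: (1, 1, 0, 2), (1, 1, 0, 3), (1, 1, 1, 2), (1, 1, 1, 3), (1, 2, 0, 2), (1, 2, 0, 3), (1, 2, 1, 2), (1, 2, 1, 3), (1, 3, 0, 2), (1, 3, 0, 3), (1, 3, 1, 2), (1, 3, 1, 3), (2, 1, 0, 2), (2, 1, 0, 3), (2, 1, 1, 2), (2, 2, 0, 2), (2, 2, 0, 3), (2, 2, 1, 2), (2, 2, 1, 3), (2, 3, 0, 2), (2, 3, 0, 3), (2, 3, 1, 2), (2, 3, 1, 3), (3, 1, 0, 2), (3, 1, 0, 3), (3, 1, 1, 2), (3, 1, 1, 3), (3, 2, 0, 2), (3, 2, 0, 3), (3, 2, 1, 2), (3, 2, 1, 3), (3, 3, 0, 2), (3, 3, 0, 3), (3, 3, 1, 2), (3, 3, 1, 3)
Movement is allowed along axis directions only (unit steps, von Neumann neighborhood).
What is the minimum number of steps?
7
(one shortest path: (2, 1, 1, 3) → (2, 0, 1, 3) → (3, 0, 1, 3) → (3, 0, 0, 3) → (3, 0, 0, 2) → (3, 0, 0, 1) → (3, 1, 0, 1) → (3, 1, 0, 0))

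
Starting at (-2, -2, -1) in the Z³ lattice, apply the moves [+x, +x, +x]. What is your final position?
(1, -2, -1)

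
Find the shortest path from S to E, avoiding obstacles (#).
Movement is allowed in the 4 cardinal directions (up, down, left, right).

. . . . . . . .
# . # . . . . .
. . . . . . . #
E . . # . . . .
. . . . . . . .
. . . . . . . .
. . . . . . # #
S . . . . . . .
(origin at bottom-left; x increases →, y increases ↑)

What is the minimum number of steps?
4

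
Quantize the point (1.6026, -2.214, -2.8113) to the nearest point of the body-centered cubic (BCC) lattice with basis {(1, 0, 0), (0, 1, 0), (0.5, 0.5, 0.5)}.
(1.5, -2.5, -2.5)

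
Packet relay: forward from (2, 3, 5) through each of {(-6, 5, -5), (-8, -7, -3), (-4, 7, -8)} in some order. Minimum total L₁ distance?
46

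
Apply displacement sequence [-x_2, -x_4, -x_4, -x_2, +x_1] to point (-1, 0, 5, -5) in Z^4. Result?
(0, -2, 5, -7)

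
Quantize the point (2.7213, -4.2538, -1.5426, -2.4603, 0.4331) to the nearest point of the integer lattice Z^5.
(3, -4, -2, -2, 0)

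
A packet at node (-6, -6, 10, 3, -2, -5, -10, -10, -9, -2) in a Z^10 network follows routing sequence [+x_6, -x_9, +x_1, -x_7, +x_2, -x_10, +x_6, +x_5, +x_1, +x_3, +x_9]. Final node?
(-4, -5, 11, 3, -1, -3, -11, -10, -9, -3)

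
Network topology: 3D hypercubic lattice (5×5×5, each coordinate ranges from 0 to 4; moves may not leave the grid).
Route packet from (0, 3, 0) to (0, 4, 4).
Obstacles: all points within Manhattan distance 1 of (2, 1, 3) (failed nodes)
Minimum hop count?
5
(one shortest path: (0, 3, 0) → (0, 4, 0) → (0, 4, 1) → (0, 4, 2) → (0, 4, 3) → (0, 4, 4))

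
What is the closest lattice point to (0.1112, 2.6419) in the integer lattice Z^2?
(0, 3)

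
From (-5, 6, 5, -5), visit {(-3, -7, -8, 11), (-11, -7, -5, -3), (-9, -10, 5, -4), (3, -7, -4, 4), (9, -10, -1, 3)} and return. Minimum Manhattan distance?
136
(one optimal route: (-5, 6, 5, -5) → (-9, -10, 5, -4) → (-11, -7, -5, -3) → (-3, -7, -8, 11) → (3, -7, -4, 4) → (9, -10, -1, 3) → (-5, 6, 5, -5))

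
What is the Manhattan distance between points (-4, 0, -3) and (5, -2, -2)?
12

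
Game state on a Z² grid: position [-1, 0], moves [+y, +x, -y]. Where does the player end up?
(0, 0)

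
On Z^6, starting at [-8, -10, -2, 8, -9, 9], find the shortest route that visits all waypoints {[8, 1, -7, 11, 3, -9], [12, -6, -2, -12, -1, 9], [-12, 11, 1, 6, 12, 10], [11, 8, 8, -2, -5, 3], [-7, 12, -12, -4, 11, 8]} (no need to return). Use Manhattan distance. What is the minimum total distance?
255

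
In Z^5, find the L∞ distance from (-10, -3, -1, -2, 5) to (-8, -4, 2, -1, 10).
5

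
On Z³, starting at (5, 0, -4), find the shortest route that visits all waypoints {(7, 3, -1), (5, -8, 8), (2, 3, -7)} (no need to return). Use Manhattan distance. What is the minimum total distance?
42
(one optimal route: (5, 0, -4) → (2, 3, -7) → (7, 3, -1) → (5, -8, 8))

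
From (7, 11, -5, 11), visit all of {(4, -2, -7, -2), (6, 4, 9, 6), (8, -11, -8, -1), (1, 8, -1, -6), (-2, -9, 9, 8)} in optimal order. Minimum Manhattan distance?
126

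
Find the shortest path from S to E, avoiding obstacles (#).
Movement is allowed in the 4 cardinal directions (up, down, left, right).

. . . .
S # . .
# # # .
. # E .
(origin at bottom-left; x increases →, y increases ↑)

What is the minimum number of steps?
8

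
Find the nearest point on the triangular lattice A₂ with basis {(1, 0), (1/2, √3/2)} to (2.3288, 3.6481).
(2, 3.464)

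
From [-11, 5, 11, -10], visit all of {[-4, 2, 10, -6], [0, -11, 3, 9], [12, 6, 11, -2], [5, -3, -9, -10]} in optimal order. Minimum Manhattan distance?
128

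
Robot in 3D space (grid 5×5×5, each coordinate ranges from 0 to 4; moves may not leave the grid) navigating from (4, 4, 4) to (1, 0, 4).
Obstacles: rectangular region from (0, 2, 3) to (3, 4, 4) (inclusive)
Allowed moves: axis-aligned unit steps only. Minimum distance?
7
(one shortest path: (4, 4, 4) → (4, 3, 4) → (4, 2, 4) → (4, 1, 4) → (3, 1, 4) → (2, 1, 4) → (1, 1, 4) → (1, 0, 4))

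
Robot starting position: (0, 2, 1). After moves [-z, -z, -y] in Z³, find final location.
(0, 1, -1)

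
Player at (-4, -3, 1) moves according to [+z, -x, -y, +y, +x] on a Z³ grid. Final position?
(-4, -3, 2)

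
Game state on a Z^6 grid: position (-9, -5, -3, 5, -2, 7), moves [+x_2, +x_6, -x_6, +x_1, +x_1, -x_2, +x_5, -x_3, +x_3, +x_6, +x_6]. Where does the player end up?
(-7, -5, -3, 5, -1, 9)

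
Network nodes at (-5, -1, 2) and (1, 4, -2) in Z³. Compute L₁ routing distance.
15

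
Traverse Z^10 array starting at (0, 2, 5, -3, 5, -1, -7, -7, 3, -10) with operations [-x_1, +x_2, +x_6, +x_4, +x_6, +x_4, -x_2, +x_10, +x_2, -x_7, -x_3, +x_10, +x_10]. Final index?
(-1, 3, 4, -1, 5, 1, -8, -7, 3, -7)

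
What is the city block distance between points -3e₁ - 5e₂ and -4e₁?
6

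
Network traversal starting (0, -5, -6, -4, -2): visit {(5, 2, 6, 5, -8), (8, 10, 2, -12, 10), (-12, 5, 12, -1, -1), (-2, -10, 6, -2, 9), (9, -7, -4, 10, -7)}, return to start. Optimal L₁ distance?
234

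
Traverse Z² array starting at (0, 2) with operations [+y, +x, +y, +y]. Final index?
(1, 5)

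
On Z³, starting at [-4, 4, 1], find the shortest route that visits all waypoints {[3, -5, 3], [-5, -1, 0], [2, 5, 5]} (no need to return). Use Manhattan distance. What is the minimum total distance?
35
(one optimal route: (-4, 4, 1) → (-5, -1, 0) → (3, -5, 3) → (2, 5, 5))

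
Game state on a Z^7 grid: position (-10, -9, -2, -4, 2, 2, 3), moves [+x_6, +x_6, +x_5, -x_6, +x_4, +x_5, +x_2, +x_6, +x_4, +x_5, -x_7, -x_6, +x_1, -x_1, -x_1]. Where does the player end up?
(-11, -8, -2, -2, 5, 3, 2)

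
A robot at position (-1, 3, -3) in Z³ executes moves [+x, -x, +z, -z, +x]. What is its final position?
(0, 3, -3)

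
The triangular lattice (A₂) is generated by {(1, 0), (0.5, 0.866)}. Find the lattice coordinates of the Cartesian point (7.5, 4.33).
5b₁ + 5b₂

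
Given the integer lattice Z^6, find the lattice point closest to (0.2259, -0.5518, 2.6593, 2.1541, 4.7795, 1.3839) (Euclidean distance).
(0, -1, 3, 2, 5, 1)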